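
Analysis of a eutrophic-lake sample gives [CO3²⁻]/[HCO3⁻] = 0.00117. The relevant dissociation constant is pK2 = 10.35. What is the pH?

From K2 = [H⁺][CO3²⁻]/[HCO3⁻]:  pH = pK2 + log₁₀([CO3²⁻]/[HCO3⁻])
log₁₀(0.00117) = -2.932
pH = 10.35 + (-2.932) = 7.42

pH = 7.42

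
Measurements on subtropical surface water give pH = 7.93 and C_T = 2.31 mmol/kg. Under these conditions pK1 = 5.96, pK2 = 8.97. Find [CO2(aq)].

α₀ = 1 / (1 + K1/[H⁺] + K1K2/[H⁺]²) = 1 / (1 + 10^+1.97 + 10^+0.93)
   = 1 / (1 + 93.325 + 8.5114) = 1/102.84 = 0.009724
[CO2*] = α₀ × DIC = 0.009724 × 2.31 = 0.0225 mmol/kg

[CO2*] = 0.0225 mmol/kg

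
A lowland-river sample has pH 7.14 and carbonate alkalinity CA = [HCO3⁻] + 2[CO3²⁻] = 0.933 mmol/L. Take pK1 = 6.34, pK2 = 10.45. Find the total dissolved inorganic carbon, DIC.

DIC = 1.08 mmol/L

CA = [HCO3⁻] + 2[CO3²⁻] = (α₁ + 2α₂)·DIC
At pH 7.14: [H⁺]/K1 = 10^-0.80 = 0.15849, K2/[H⁺] = 10^-3.31 = 0.00048978
α₁ = 1/(1 + 0.15849 + 0.00048978) = 1/1.1590 = 0.8628; α₂ = α₁·K2/[H⁺] = 0.0004226
α₁ + 2α₂ = 0.8637
DIC = CA / (α₁ + 2α₂) = 0.933 / 0.8637 = 1.08 mmol/L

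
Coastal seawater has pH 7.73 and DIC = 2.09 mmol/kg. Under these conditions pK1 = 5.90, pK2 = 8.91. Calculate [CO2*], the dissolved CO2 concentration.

α₀ = 1 / (1 + K1/[H⁺] + K1K2/[H⁺]²) = 1 / (1 + 10^+1.83 + 10^+0.65)
   = 1 / (1 + 67.608 + 4.4668) = 1/73.075 = 0.01368
[CO2*] = α₀ × DIC = 0.01368 × 2.09 = 0.0286 mmol/kg

[CO2*] = 0.0286 mmol/kg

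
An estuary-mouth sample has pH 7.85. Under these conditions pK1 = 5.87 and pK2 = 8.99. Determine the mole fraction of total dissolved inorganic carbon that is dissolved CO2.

α₀ = 1 / (1 + K1/[H⁺] + K1K2/[H⁺]²) = 1 / (1 + 10^+1.98 + 10^+0.84)
   = 1 / (1 + 95.499 + 6.9183) = 1/103.42 = 0.009670

α₀ = 0.00967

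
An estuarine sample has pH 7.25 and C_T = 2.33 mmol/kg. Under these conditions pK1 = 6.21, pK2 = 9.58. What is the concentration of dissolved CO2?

α₀ = 1 / (1 + K1/[H⁺] + K1K2/[H⁺]²) = 1 / (1 + 10^+1.04 + 10^-1.29)
   = 1 / (1 + 10.965 + 0.051286) = 1/12.016 = 0.08322
[CO2*] = α₀ × DIC = 0.08322 × 2.33 = 0.194 mmol/kg

[CO2*] = 0.194 mmol/kg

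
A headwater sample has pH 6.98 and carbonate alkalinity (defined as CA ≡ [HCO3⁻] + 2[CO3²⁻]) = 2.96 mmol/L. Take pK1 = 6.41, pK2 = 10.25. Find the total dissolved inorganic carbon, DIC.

CA = [HCO3⁻] + 2[CO3²⁻] = (α₁ + 2α₂)·DIC
At pH 6.98: [H⁺]/K1 = 10^-0.57 = 0.26915, K2/[H⁺] = 10^-3.27 = 0.00053703
α₁ = 1/(1 + 0.26915 + 0.00053703) = 1/1.2697 = 0.7876; α₂ = α₁·K2/[H⁺] = 0.0004230
α₁ + 2α₂ = 0.7884
DIC = CA / (α₁ + 2α₂) = 2.96 / 0.7884 = 3.75 mmol/L

DIC = 3.75 mmol/L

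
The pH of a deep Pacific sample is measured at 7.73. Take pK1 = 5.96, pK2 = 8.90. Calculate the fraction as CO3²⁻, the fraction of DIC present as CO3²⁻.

α₂ = 1 / (1 + [H⁺]/K2 + [H⁺]²/(K1K2)) = 1 / (1 + 10^+1.17 + 10^-0.60)
   = 1 / (1 + 14.791 + 0.25119) = 1/16.042 = 0.06234

α₂ = 0.0623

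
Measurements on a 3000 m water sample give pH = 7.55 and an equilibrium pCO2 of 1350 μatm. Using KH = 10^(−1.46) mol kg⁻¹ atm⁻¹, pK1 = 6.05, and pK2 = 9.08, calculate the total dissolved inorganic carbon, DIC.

[CO2*] = KH · pCO2 = 10^(−1.46) × 1350×10^-6 = 4.681×10^-5 mol/kg
α₀ = 1/(1 + K1/[H⁺] + K1K2/[H⁺]²) = 1/(1 + 10^+1.50 + 10^-0.03) = 0.02980
DIC = [CO2*]/α₀ = 4.681×10^-5 / 0.02980 = 1.57 mmol/kg

DIC = 1.57 mmol/kg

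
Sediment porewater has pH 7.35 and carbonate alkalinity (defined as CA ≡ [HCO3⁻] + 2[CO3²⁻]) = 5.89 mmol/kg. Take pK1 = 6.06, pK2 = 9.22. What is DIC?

CA = [HCO3⁻] + 2[CO3²⁻] = (α₁ + 2α₂)·DIC
At pH 7.35: [H⁺]/K1 = 10^-1.29 = 0.051286, K2/[H⁺] = 10^-1.87 = 0.013490
α₁ = 1/(1 + 0.051286 + 0.013490) = 1/1.0648 = 0.9392; α₂ = α₁·K2/[H⁺] = 0.01267
α₁ + 2α₂ = 0.9645
DIC = CA / (α₁ + 2α₂) = 5.89 / 0.9645 = 6.11 mmol/kg

DIC = 6.11 mmol/kg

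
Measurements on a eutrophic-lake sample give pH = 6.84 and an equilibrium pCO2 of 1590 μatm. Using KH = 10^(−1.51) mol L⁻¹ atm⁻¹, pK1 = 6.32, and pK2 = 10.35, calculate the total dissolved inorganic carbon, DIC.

[CO2*] = KH · pCO2 = 10^(−1.51) × 1590×10^-6 = 4.914×10^-5 mol/L
α₀ = 1/(1 + K1/[H⁺] + K1K2/[H⁺]²) = 1/(1 + 10^+0.52 + 10^-2.99) = 0.2319
DIC = [CO2*]/α₀ = 4.914×10^-5 / 0.2319 = 0.212 mmol/L

DIC = 0.212 mmol/L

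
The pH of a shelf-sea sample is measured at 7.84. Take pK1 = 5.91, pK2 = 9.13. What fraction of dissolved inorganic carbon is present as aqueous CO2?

α₀ = 1 / (1 + K1/[H⁺] + K1K2/[H⁺]²) = 1 / (1 + 10^+1.93 + 10^+0.64)
   = 1 / (1 + 85.114 + 4.3652) = 1/90.479 = 0.01105

α₀ = 0.0111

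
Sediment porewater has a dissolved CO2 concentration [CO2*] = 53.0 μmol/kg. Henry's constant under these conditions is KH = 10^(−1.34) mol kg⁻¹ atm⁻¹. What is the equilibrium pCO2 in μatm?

KH = 10^(−1.34) = 4.571×10^-2 mol kg⁻¹ atm⁻¹
pCO2 = [CO2*]/KH = 53.0×10^-6 / 4.571×10^-2 = 1.16×10^-3 atm = 1160 μatm

pCO2 = 1160 μatm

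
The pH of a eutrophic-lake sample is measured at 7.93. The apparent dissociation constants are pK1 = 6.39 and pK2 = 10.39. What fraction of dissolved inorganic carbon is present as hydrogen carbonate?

α₁ = 1 / (1 + [H⁺]/K1 + K2/[H⁺]) = 1 / (1 + 10^-1.54 + 10^-2.46)
   = 1 / (1 + 0.028840 + 0.0034674) = 1/1.0323 = 0.9687

α₁ = 0.969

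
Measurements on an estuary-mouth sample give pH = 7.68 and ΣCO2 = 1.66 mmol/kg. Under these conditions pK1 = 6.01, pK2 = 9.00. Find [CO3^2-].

[CO3²⁻] = 0.0743 mmol/kg

α₂ = 1 / (1 + [H⁺]/K2 + [H⁺]²/(K1K2)) = 1 / (1 + 10^+1.32 + 10^-0.35)
   = 1 / (1 + 20.893 + 0.44668) = 1/22.340 = 0.04476
[CO3²⁻] = α₂ × DIC = 0.04476 × 1.66 = 0.0743 mmol/kg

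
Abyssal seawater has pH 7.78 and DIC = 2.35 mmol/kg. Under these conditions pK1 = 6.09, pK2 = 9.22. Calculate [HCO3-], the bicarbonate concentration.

[HCO3⁻] = 2.22 mmol/kg

α₁ = 1 / (1 + [H⁺]/K1 + K2/[H⁺]) = 1 / (1 + 10^-1.69 + 10^-1.44)
   = 1 / (1 + 0.020417 + 0.036308) = 1/1.0567 = 0.9463
[HCO3⁻] = α₁ × DIC = 0.9463 × 2.35 = 2.22 mmol/kg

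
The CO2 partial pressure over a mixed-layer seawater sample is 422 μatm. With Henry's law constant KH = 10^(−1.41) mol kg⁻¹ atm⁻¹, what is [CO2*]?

[CO2*] = 16.4 μmol/kg

KH = 10^(−1.41) = 3.890×10^-2 mol kg⁻¹ atm⁻¹
[CO2*] = KH · pCO2 = 3.890×10^-2 × 422×10^-6 atm = 1.64×10^-5 mol/kg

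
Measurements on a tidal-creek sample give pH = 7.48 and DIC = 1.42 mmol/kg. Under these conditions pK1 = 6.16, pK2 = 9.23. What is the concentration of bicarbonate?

[HCO3⁻] = 1.33 mmol/kg

α₁ = 1 / (1 + [H⁺]/K1 + K2/[H⁺]) = 1 / (1 + 10^-1.32 + 10^-1.75)
   = 1 / (1 + 0.047863 + 0.017783) = 1/1.0656 = 0.9384
[HCO3⁻] = α₁ × DIC = 0.9384 × 1.42 = 1.33 mmol/kg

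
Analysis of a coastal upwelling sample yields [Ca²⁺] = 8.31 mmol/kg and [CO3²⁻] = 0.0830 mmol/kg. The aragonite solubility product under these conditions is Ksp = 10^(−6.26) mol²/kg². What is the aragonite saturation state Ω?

Ω = 1.26

Ksp = 10^(−6.26) = 5.495×10^-7
Ω = [Ca²⁺][CO3²⁻]/Ksp = (8.31×10^-3)(0.0830×10^-3) / 5.495×10^-7 = 1.26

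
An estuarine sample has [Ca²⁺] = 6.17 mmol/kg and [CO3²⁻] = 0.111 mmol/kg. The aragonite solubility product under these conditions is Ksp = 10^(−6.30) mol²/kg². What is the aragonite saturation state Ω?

Ksp = 10^(−6.30) = 5.012×10^-7
Ω = [Ca²⁺][CO3²⁻]/Ksp = (6.17×10^-3)(0.111×10^-3) / 5.012×10^-7 = 1.37

Ω = 1.37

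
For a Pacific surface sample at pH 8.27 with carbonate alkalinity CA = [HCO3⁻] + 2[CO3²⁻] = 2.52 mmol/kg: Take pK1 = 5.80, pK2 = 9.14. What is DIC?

DIC = 2.26 mmol/kg

CA = [HCO3⁻] + 2[CO3²⁻] = (α₁ + 2α₂)·DIC
At pH 8.27: [H⁺]/K1 = 10^-2.47 = 0.0033884, K2/[H⁺] = 10^-0.87 = 0.13490
α₁ = 1/(1 + 0.0033884 + 0.13490) = 1/1.1383 = 0.8785; α₂ = α₁·K2/[H⁺] = 0.1185
α₁ + 2α₂ = 1.1155
DIC = CA / (α₁ + 2α₂) = 2.52 / 1.1155 = 2.26 mmol/kg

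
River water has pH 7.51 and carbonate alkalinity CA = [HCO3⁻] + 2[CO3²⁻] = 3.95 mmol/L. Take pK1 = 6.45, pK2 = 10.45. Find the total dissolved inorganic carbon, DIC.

CA = [HCO3⁻] + 2[CO3²⁻] = (α₁ + 2α₂)·DIC
At pH 7.51: [H⁺]/K1 = 10^-1.06 = 0.087096, K2/[H⁺] = 10^-2.94 = 0.0011482
α₁ = 1/(1 + 0.087096 + 0.0011482) = 1/1.0882 = 0.9189; α₂ = α₁·K2/[H⁺] = 0.001055
α₁ + 2α₂ = 0.9210
DIC = CA / (α₁ + 2α₂) = 3.95 / 0.9210 = 4.29 mmol/L

DIC = 4.29 mmol/L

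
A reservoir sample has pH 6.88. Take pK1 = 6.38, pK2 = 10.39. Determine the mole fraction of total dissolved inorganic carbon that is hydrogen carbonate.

α₁ = 0.760

α₁ = 1 / (1 + [H⁺]/K1 + K2/[H⁺]) = 1 / (1 + 10^-0.50 + 10^-3.51)
   = 1 / (1 + 0.31623 + 0.00030903) = 1/1.3165 = 0.7596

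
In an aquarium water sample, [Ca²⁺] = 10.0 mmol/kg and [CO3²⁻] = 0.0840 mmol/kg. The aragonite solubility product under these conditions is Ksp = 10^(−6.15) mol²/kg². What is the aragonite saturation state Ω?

Ksp = 10^(−6.15) = 7.079×10^-7
Ω = [Ca²⁺][CO3²⁻]/Ksp = (10.0×10^-3)(0.0840×10^-3) / 7.079×10^-7 = 1.19

Ω = 1.19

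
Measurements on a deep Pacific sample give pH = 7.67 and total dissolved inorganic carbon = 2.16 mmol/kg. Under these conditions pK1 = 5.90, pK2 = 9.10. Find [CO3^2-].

[CO3²⁻] = 0.0761 mmol/kg

α₂ = 1 / (1 + [H⁺]/K2 + [H⁺]²/(K1K2)) = 1 / (1 + 10^+1.43 + 10^-0.34)
   = 1 / (1 + 26.915 + 0.45709) = 1/28.372 = 0.03525
[CO3²⁻] = α₂ × DIC = 0.03525 × 2.16 = 0.0761 mmol/kg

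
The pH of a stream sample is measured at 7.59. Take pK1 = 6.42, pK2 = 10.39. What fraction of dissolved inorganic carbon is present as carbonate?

α₂ = 0.00148

α₂ = 1 / (1 + [H⁺]/K2 + [H⁺]²/(K1K2)) = 1 / (1 + 10^+2.80 + 10^+1.63)
   = 1 / (1 + 630.96 + 42.658) = 1/674.62 = 0.001482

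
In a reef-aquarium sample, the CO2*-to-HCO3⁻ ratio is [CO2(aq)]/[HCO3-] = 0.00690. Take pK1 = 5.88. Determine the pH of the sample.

From K1 = [H⁺][HCO3-]/[CO2(aq)]:  pH = pK1 − log₁₀([CO2(aq)]/[HCO3-])
log₁₀(0.00690) = -2.161
pH = 5.88 − (-2.161) = 8.04

pH = 8.04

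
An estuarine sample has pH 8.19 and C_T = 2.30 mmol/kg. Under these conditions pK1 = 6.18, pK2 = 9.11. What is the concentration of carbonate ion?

α₂ = 1 / (1 + [H⁺]/K2 + [H⁺]²/(K1K2)) = 1 / (1 + 10^+0.92 + 10^-1.09)
   = 1 / (1 + 8.3176 + 0.081283) = 1/9.3989 = 0.1064
[CO3²⁻] = α₂ × DIC = 0.1064 × 2.30 = 0.245 mmol/kg

[CO3²⁻] = 0.245 mmol/kg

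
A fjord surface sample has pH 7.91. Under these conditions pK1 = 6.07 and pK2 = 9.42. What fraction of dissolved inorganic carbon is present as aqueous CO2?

α₀ = 1 / (1 + K1/[H⁺] + K1K2/[H⁺]²) = 1 / (1 + 10^+1.84 + 10^+0.33)
   = 1 / (1 + 69.183 + 2.1380) = 1/72.321 = 0.01383

α₀ = 0.0138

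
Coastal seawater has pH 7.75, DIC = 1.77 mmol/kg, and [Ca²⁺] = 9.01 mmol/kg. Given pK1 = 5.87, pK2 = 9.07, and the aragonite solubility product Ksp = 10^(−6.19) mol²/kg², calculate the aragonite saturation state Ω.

α₂ = 1 / (1 + [H⁺]/K2 + [H⁺]²/(K1K2)) = 1 / (1 + 10^+1.32 + 10^-0.56)
   = 1 / (1 + 20.893 + 0.27542) = 1/22.168 = 0.04511
[CO3²⁻] = α₂ × DIC = 0.04511 × 1.77 = 0.07984 mmol/kg
Ksp = 10^(−6.19) = 6.457×10^-7
Ω = [Ca²⁺][CO3²⁻]/Ksp = (9.01×10^-3)(7.984×10^-5) / 6.457×10^-7 = 1.11

Ω = 1.11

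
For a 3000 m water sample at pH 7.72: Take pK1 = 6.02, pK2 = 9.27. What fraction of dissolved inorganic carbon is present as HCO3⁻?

α₁ = 1 / (1 + [H⁺]/K1 + K2/[H⁺]) = 1 / (1 + 10^-1.70 + 10^-1.55)
   = 1 / (1 + 0.019953 + 0.028184) = 1/1.0481 = 0.9541

α₁ = 0.954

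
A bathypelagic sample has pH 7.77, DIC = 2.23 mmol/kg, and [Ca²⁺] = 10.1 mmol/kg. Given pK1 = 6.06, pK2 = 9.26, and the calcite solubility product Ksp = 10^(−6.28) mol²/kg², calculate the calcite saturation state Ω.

α₂ = 1 / (1 + [H⁺]/K2 + [H⁺]²/(K1K2)) = 1 / (1 + 10^+1.49 + 10^-0.22)
   = 1 / (1 + 30.903 + 0.60256) = 1/32.506 = 0.03076
[CO3²⁻] = α₂ × DIC = 0.03076 × 2.23 = 0.06860 mmol/kg
Ksp = 10^(−6.28) = 5.248×10^-7
Ω = [Ca²⁺][CO3²⁻]/Ksp = (10.1×10^-3)(6.860×10^-5) / 5.248×10^-7 = 1.32

Ω = 1.32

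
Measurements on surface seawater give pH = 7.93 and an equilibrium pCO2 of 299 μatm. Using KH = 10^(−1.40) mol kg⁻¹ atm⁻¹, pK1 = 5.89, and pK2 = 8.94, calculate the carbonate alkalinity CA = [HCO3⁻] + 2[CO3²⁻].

CA = 1.56 mmol/kg

[CO2*] = KH · pCO2 = 10^(−1.40) × 299×10^-6 = 1.190×10^-5 mol/kg
α₀ = 1/(1 + K1/[H⁺] + K1K2/[H⁺]²) = 1/(1 + 10^+2.04 + 10^+1.03) = 0.008240
DIC = [CO2*]/α₀ = 1.190×10^-5 / 0.008240 = 1.445 mmol/kg
CA = (α₁ + 2α₂)·DIC = (0.9035 + 2×0.08829) × 1.445 = 1.56 mmol/kg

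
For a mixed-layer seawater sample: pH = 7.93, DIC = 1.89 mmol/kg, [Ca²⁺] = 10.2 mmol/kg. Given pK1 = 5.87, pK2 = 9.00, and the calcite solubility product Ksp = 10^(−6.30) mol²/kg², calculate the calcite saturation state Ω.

α₂ = 1 / (1 + [H⁺]/K2 + [H⁺]²/(K1K2)) = 1 / (1 + 10^+1.07 + 10^-0.99)
   = 1 / (1 + 11.749 + 0.10233) = 1/12.851 = 0.07781
[CO3²⁻] = α₂ × DIC = 0.07781 × 1.89 = 0.1471 mmol/kg
Ksp = 10^(−6.30) = 5.012×10^-7
Ω = [Ca²⁺][CO3²⁻]/Ksp = (10.2×10^-3)(1.471×10^-4) / 5.012×10^-7 = 2.99

Ω = 2.99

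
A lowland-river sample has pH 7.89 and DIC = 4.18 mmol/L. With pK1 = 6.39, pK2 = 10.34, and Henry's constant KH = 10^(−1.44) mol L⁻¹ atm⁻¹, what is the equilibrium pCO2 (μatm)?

pCO2 = 3520 μatm

α₀ = 1 / (1 + K1/[H⁺] + K1K2/[H⁺]²) = 1 / (1 + 10^+1.50 + 10^-0.95)
   = 1 / (1 + 31.623 + 0.11220) = 1/32.735 = 0.03055
[CO2*] = α₀ × DIC = 0.03055 × 4.18 = 0.1277 mmol/L
pCO2 = [CO2*]/KH = 1.277×10^-4 / 3.631×10^-2 = 3520 μatm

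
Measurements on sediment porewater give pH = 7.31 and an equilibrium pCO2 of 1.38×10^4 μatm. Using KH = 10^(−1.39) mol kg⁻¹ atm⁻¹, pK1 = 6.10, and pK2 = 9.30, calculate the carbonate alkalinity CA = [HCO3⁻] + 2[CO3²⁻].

[CO2*] = KH · pCO2 = 10^(−1.39) × 1.38×10^4×10^-6 = 5.622×10^-4 mol/kg
α₀ = 1/(1 + K1/[H⁺] + K1K2/[H⁺]²) = 1/(1 + 10^+1.21 + 10^-0.78) = 0.05752
DIC = [CO2*]/α₀ = 5.622×10^-4 / 0.05752 = 9.773 mmol/kg
CA = (α₁ + 2α₂)·DIC = (0.9329 + 2×0.009547) × 9.773 = 9.30 mmol/kg

CA = 9.30 mmol/kg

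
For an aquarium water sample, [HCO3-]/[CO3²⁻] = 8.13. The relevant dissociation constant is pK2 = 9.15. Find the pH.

From K2 = [H⁺][CO3²⁻]/[HCO3-]:  pH = pK2 − log₁₀([HCO3-]/[CO3²⁻])
log₁₀(8.13) = +0.910
pH = 9.15 − (+0.910) = 8.24

pH = 8.24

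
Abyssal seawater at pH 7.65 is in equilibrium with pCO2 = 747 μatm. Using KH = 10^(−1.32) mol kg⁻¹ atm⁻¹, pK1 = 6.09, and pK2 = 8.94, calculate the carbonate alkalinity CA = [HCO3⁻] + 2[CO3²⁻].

CA = 1.43 mmol/kg

[CO2*] = KH · pCO2 = 10^(−1.32) × 747×10^-6 = 3.575×10^-5 mol/kg
α₀ = 1/(1 + K1/[H⁺] + K1K2/[H⁺]²) = 1/(1 + 10^+1.56 + 10^+0.27) = 0.02553
DIC = [CO2*]/α₀ = 3.575×10^-5 / 0.02553 = 1.400 mmol/kg
CA = (α₁ + 2α₂)·DIC = (0.9269 + 2×0.04754) × 1.400 = 1.43 mmol/kg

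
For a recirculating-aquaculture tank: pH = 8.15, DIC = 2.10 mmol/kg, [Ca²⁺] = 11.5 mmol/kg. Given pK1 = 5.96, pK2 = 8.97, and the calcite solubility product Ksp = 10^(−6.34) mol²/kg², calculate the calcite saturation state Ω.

α₂ = 1 / (1 + [H⁺]/K2 + [H⁺]²/(K1K2)) = 1 / (1 + 10^+0.82 + 10^-1.37)
   = 1 / (1 + 6.6069 + 0.042658) = 1/7.6496 = 0.1307
[CO3²⁻] = α₂ × DIC = 0.1307 × 2.10 = 0.2745 mmol/kg
Ksp = 10^(−6.34) = 4.571×10^-7
Ω = [Ca²⁺][CO3²⁻]/Ksp = (11.5×10^-3)(2.745×10^-4) / 4.571×10^-7 = 6.91

Ω = 6.91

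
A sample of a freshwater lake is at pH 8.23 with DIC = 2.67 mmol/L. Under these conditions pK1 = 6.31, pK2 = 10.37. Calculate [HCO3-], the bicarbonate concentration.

[HCO3⁻] = 2.62 mmol/L

α₁ = 1 / (1 + [H⁺]/K1 + K2/[H⁺]) = 1 / (1 + 10^-1.92 + 10^-2.14)
   = 1 / (1 + 0.012023 + 0.0072444) = 1/1.0193 = 0.9811
[HCO3⁻] = α₁ × DIC = 0.9811 × 2.67 = 2.62 mmol/L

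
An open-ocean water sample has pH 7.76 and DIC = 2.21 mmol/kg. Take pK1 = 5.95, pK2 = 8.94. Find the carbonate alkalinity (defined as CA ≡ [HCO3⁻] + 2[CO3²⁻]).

CA = [HCO3⁻] + 2[CO3²⁻] = (α₁ + 2α₂)·DIC
At pH 7.76: [H⁺]/K1 = 10^-1.81 = 0.015488, K2/[H⁺] = 10^-1.18 = 0.066069
α₁ = 1/(1 + 0.015488 + 0.066069) = 1/1.0816 = 0.9246; α₂ = α₁·K2/[H⁺] = 0.06109
α₁ + 2α₂ = 1.0468
CA = 1.0468 × 2.21 = 2.31 mmol/kg

CA = 2.31 mmol/kg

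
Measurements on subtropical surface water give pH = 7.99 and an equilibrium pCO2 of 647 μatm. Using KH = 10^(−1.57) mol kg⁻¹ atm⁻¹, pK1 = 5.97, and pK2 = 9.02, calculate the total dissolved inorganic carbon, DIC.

DIC = 2.01 mmol/kg

[CO2*] = KH · pCO2 = 10^(−1.57) × 647×10^-6 = 1.741×10^-5 mol/kg
α₀ = 1/(1 + K1/[H⁺] + K1K2/[H⁺]²) = 1/(1 + 10^+2.02 + 10^+0.99) = 0.008659
DIC = [CO2*]/α₀ = 1.741×10^-5 / 0.008659 = 2.01 mmol/kg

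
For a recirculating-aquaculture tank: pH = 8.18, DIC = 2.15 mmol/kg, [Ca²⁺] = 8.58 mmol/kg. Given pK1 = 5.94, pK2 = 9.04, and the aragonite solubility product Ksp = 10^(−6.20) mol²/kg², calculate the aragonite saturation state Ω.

α₂ = 1 / (1 + [H⁺]/K2 + [H⁺]²/(K1K2)) = 1 / (1 + 10^+0.86 + 10^-1.38)
   = 1 / (1 + 7.2444 + 0.041687) = 1/8.2860 = 0.1207
[CO3²⁻] = α₂ × DIC = 0.1207 × 2.15 = 0.2595 mmol/kg
Ksp = 10^(−6.20) = 6.310×10^-7
Ω = [Ca²⁺][CO3²⁻]/Ksp = (8.58×10^-3)(2.595×10^-4) / 6.310×10^-7 = 3.53

Ω = 3.53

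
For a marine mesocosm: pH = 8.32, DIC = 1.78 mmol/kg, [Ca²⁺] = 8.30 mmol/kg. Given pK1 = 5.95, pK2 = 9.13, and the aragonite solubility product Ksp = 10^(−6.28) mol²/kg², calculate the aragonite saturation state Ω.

Ω = 3.76

α₂ = 1 / (1 + [H⁺]/K2 + [H⁺]²/(K1K2)) = 1 / (1 + 10^+0.81 + 10^-1.56)
   = 1 / (1 + 6.4565 + 0.027542) = 1/7.4841 = 0.1336
[CO3²⁻] = α₂ × DIC = 0.1336 × 1.78 = 0.2378 mmol/kg
Ksp = 10^(−6.28) = 5.248×10^-7
Ω = [Ca²⁺][CO3²⁻]/Ksp = (8.30×10^-3)(2.378×10^-4) / 5.248×10^-7 = 3.76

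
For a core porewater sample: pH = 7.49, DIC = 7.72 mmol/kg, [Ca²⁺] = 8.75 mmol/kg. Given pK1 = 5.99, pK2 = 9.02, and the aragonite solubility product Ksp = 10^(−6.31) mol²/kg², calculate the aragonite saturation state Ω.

α₂ = 1 / (1 + [H⁺]/K2 + [H⁺]²/(K1K2)) = 1 / (1 + 10^+1.53 + 10^+0.03)
   = 1 / (1 + 33.884 + 1.0715) = 1/35.956 = 0.02781
[CO3²⁻] = α₂ × DIC = 0.02781 × 7.72 = 0.2147 mmol/kg
Ksp = 10^(−6.31) = 4.898×10^-7
Ω = [Ca²⁺][CO3²⁻]/Ksp = (8.75×10^-3)(2.147×10^-4) / 4.898×10^-7 = 3.84

Ω = 3.84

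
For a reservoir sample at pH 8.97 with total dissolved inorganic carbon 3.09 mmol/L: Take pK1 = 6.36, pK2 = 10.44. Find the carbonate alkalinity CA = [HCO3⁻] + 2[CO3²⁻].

CA = [HCO3⁻] + 2[CO3²⁻] = (α₁ + 2α₂)·DIC
At pH 8.97: [H⁺]/K1 = 10^-2.61 = 0.0024547, K2/[H⁺] = 10^-1.47 = 0.033884
α₁ = 1/(1 + 0.0024547 + 0.033884) = 1/1.0363 = 0.9649; α₂ = α₁·K2/[H⁺] = 0.03270
α₁ + 2α₂ = 1.0303
CA = 1.0303 × 3.09 = 3.18 mmol/L

CA = 3.18 mmol/L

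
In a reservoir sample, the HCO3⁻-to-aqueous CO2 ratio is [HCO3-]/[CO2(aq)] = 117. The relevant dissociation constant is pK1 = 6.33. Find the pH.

From K1 = [H⁺][HCO3-]/[CO2(aq)]:  pH = pK1 + log₁₀([HCO3-]/[CO2(aq)])
log₁₀(117) = +2.068
pH = 6.33 + (+2.068) = 8.40

pH = 8.40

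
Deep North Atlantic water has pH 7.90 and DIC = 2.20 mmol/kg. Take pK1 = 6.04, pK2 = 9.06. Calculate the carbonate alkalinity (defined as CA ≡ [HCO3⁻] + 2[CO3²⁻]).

CA = [HCO3⁻] + 2[CO3²⁻] = (α₁ + 2α₂)·DIC
At pH 7.90: [H⁺]/K1 = 10^-1.86 = 0.013804, K2/[H⁺] = 10^-1.16 = 0.069183
α₁ = 1/(1 + 0.013804 + 0.069183) = 1/1.0830 = 0.9234; α₂ = α₁·K2/[H⁺] = 0.06388
α₁ + 2α₂ = 1.0511
CA = 1.0511 × 2.20 = 2.31 mmol/kg

CA = 2.31 mmol/kg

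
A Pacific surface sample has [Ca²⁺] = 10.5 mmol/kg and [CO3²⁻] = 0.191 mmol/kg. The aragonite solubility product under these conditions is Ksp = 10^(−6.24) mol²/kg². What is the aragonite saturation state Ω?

Ω = 3.49

Ksp = 10^(−6.24) = 5.754×10^-7
Ω = [Ca²⁺][CO3²⁻]/Ksp = (10.5×10^-3)(0.191×10^-3) / 5.754×10^-7 = 3.49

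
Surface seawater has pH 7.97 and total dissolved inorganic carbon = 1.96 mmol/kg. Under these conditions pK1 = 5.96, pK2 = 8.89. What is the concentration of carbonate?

[CO3²⁻] = 0.209 mmol/kg

α₂ = 1 / (1 + [H⁺]/K2 + [H⁺]²/(K1K2)) = 1 / (1 + 10^+0.92 + 10^-1.09)
   = 1 / (1 + 8.3176 + 0.081283) = 1/9.3989 = 0.1064
[CO3²⁻] = α₂ × DIC = 0.1064 × 1.96 = 0.209 mmol/kg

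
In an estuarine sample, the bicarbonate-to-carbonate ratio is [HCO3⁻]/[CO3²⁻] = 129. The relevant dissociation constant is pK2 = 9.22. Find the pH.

From K2 = [H⁺][CO3²⁻]/[HCO3⁻]:  pH = pK2 − log₁₀([HCO3⁻]/[CO3²⁻])
log₁₀(129) = +2.111
pH = 9.22 − (+2.111) = 7.11

pH = 7.11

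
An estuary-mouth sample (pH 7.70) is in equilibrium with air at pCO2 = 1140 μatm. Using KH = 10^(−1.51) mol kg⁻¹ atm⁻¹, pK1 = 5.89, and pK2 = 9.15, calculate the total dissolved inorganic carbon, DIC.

DIC = 2.39 mmol/kg

[CO2*] = KH · pCO2 = 10^(−1.51) × 1140×10^-6 = 3.523×10^-5 mol/kg
α₀ = 1/(1 + K1/[H⁺] + K1K2/[H⁺]²) = 1/(1 + 10^+1.81 + 10^+0.36) = 0.01474
DIC = [CO2*]/α₀ = 3.523×10^-5 / 0.01474 = 2.39 mmol/kg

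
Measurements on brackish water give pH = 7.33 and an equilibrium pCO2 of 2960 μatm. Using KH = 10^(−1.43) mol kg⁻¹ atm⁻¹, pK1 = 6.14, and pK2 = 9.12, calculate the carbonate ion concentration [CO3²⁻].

[CO2*] = KH · pCO2 = 10^(−1.43) × 2960×10^-6 = 1.100×10^-4 mol/kg
α₀ = 1/(1 + K1/[H⁺] + K1K2/[H⁺]²) = 1/(1 + 10^+1.19 + 10^-0.60) = 0.05974
DIC = [CO2*]/α₀ = 1.100×10^-4 / 0.05974 = 1.841 mmol/kg
[CO3²⁻] = α₂·DIC; α₂ = 0.01501, so [CO3²⁻] = 0.01501 × 1.841 = 0.0276 mmol/kg

[CO3²⁻] = 0.0276 mmol/kg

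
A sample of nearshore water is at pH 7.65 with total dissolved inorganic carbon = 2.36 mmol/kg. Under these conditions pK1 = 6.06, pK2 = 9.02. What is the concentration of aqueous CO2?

α₀ = 1 / (1 + K1/[H⁺] + K1K2/[H⁺]²) = 1 / (1 + 10^+1.59 + 10^+0.22)
   = 1 / (1 + 38.905 + 1.6596) = 1/41.564 = 0.02406
[CO2*] = α₀ × DIC = 0.02406 × 2.36 = 0.0568 mmol/kg

[CO2*] = 0.0568 mmol/kg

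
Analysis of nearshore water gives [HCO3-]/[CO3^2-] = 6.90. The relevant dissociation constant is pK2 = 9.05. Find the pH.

pH = 8.21

From K2 = [H⁺][CO3^2-]/[HCO3-]:  pH = pK2 − log₁₀([HCO3-]/[CO3^2-])
log₁₀(6.90) = +0.839
pH = 9.05 − (+0.839) = 8.21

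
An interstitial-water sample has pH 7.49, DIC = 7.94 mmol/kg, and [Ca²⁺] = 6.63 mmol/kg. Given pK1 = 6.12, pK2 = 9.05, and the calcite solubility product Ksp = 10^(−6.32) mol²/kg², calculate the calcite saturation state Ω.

Ω = 2.83

α₂ = 1 / (1 + [H⁺]/K2 + [H⁺]²/(K1K2)) = 1 / (1 + 10^+1.56 + 10^+0.19)
   = 1 / (1 + 36.308 + 1.5488) = 1/38.857 = 0.02574
[CO3²⁻] = α₂ × DIC = 0.02574 × 7.94 = 0.2043 mmol/kg
Ksp = 10^(−6.32) = 4.786×10^-7
Ω = [Ca²⁺][CO3²⁻]/Ksp = (6.63×10^-3)(2.043×10^-4) / 4.786×10^-7 = 2.83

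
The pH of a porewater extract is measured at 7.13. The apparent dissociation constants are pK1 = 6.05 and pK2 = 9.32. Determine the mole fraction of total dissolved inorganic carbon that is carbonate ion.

α₂ = 0.00593

α₂ = 1 / (1 + [H⁺]/K2 + [H⁺]²/(K1K2)) = 1 / (1 + 10^+2.19 + 10^+1.11)
   = 1 / (1 + 154.88 + 12.882) = 1/168.76 = 0.005925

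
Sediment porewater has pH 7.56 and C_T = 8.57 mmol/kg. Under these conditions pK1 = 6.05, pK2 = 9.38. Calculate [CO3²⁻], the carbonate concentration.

α₂ = 1 / (1 + [H⁺]/K2 + [H⁺]²/(K1K2)) = 1 / (1 + 10^+1.82 + 10^+0.31)
   = 1 / (1 + 66.069 + 2.0417) = 1/69.111 = 0.01447
[CO3²⁻] = α₂ × DIC = 0.01447 × 8.57 = 0.124 mmol/kg

[CO3²⁻] = 0.124 mmol/kg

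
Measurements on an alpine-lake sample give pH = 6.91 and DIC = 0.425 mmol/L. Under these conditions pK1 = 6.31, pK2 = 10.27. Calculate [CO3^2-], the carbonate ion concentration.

[CO3²⁻] = 0.148 μmol/L

α₂ = 1 / (1 + [H⁺]/K2 + [H⁺]²/(K1K2)) = 1 / (1 + 10^+3.36 + 10^+2.76)
   = 1 / (1 + 2290.9 + 575.44) = 1/2867.3 = 0.0003488
[CO3²⁻] = α₂ × DIC = 0.0003488 × 0.425 = 0.000148 mmol/L = 0.148 μmol/L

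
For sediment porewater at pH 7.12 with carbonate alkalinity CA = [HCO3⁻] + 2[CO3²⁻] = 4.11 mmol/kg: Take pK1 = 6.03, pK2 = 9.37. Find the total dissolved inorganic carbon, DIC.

DIC = 4.42 mmol/kg

CA = [HCO3⁻] + 2[CO3²⁻] = (α₁ + 2α₂)·DIC
At pH 7.12: [H⁺]/K1 = 10^-1.09 = 0.081283, K2/[H⁺] = 10^-2.25 = 0.0056234
α₁ = 1/(1 + 0.081283 + 0.0056234) = 1/1.0869 = 0.9200; α₂ = α₁·K2/[H⁺] = 0.005174
α₁ + 2α₂ = 0.9304
DIC = CA / (α₁ + 2α₂) = 4.11 / 0.9304 = 4.42 mmol/kg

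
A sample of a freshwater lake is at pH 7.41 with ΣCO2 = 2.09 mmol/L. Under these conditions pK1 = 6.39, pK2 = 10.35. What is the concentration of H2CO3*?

α₀ = 1 / (1 + K1/[H⁺] + K1K2/[H⁺]²) = 1 / (1 + 10^+1.02 + 10^-1.92)
   = 1 / (1 + 10.471 + 0.012023) = 1/11.483 = 0.08708
[CO2*] = α₀ × DIC = 0.08708 × 2.09 = 0.182 mmol/L

[CO2*] = 0.182 mmol/L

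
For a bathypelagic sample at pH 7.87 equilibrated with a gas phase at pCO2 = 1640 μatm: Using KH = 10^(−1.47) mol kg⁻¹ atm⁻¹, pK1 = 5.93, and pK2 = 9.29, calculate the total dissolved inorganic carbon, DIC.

[CO2*] = KH · pCO2 = 10^(−1.47) × 1640×10^-6 = 5.557×10^-5 mol/kg
α₀ = 1/(1 + K1/[H⁺] + K1K2/[H⁺]²) = 1/(1 + 10^+1.94 + 10^+0.52) = 0.01094
DIC = [CO2*]/α₀ = 5.557×10^-5 / 0.01094 = 5.08 mmol/kg

DIC = 5.08 mmol/kg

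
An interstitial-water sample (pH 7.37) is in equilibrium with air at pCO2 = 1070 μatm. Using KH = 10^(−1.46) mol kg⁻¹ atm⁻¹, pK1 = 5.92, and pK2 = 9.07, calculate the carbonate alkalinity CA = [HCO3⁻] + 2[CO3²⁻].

[CO2*] = KH · pCO2 = 10^(−1.46) × 1070×10^-6 = 3.710×10^-5 mol/kg
α₀ = 1/(1 + K1/[H⁺] + K1K2/[H⁺]²) = 1/(1 + 10^+1.45 + 10^-0.25) = 0.03362
DIC = [CO2*]/α₀ = 3.710×10^-5 / 0.03362 = 1.104 mmol/kg
CA = (α₁ + 2α₂)·DIC = (0.9475 + 2×0.01890) × 1.104 = 1.09 mmol/kg

CA = 1.09 mmol/kg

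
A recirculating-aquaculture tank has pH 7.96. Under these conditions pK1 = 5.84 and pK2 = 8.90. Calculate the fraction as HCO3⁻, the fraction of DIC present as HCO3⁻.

α₁ = 1 / (1 + [H⁺]/K1 + K2/[H⁺]) = 1 / (1 + 10^-2.12 + 10^-0.94)
   = 1 / (1 + 0.0075858 + 0.11482) = 1/1.1224 = 0.8909

α₁ = 0.891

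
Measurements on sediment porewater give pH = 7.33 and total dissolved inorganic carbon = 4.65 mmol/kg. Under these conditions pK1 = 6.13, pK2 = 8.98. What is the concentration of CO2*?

[CO2*] = 0.270 mmol/kg

α₀ = 1 / (1 + K1/[H⁺] + K1K2/[H⁺]²) = 1 / (1 + 10^+1.20 + 10^-0.45)
   = 1 / (1 + 15.849 + 0.35481) = 1/17.204 = 0.05813
[CO2*] = α₀ × DIC = 0.05813 × 4.65 = 0.270 mmol/kg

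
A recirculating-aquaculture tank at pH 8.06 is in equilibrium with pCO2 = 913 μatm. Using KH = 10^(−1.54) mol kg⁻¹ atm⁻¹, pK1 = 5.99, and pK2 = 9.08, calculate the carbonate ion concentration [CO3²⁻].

[CO2*] = KH · pCO2 = 10^(−1.54) × 913×10^-6 = 2.633×10^-5 mol/kg
α₀ = 1/(1 + K1/[H⁺] + K1K2/[H⁺]²) = 1/(1 + 10^+2.07 + 10^+1.05) = 0.007710
DIC = [CO2*]/α₀ = 2.633×10^-5 / 0.007710 = 3.415 mmol/kg
[CO3²⁻] = α₂·DIC; α₂ = 0.08650, so [CO3²⁻] = 0.08650 × 3.415 = 0.295 mmol/kg

[CO3²⁻] = 0.295 mmol/kg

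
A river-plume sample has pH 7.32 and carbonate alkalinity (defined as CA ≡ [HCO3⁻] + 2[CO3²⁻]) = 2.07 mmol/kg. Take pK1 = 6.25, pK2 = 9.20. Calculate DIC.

DIC = 2.22 mmol/kg

CA = [HCO3⁻] + 2[CO3²⁻] = (α₁ + 2α₂)·DIC
At pH 7.32: [H⁺]/K1 = 10^-1.07 = 0.085114, K2/[H⁺] = 10^-1.88 = 0.013183
α₁ = 1/(1 + 0.085114 + 0.013183) = 1/1.0983 = 0.9105; α₂ = α₁·K2/[H⁺] = 0.01200
α₁ + 2α₂ = 0.9345
DIC = CA / (α₁ + 2α₂) = 2.07 / 0.9345 = 2.22 mmol/kg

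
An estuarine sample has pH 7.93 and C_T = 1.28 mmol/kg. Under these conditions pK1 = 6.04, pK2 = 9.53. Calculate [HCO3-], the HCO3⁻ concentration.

[HCO3⁻] = 1.23 mmol/kg

α₁ = 1 / (1 + [H⁺]/K1 + K2/[H⁺]) = 1 / (1 + 10^-1.89 + 10^-1.60)
   = 1 / (1 + 0.012882 + 0.025119) = 1/1.0380 = 0.9634
[HCO3⁻] = α₁ × DIC = 0.9634 × 1.28 = 1.23 mmol/kg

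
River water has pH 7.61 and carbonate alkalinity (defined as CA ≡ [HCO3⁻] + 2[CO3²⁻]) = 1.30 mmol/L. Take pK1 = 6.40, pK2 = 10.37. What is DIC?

DIC = 1.38 mmol/L

CA = [HCO3⁻] + 2[CO3²⁻] = (α₁ + 2α₂)·DIC
At pH 7.61: [H⁺]/K1 = 10^-1.21 = 0.061660, K2/[H⁺] = 10^-2.76 = 0.0017378
α₁ = 1/(1 + 0.061660 + 0.0017378) = 1/1.0634 = 0.9404; α₂ = α₁·K2/[H⁺] = 0.001634
α₁ + 2α₂ = 0.9437
DIC = CA / (α₁ + 2α₂) = 1.30 / 0.9437 = 1.38 mmol/L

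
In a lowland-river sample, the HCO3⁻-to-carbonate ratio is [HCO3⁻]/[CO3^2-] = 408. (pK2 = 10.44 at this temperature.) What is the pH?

From K2 = [H⁺][CO3^2-]/[HCO3⁻]:  pH = pK2 − log₁₀([HCO3⁻]/[CO3^2-])
log₁₀(408) = +2.611
pH = 10.44 − (+2.611) = 7.83

pH = 7.83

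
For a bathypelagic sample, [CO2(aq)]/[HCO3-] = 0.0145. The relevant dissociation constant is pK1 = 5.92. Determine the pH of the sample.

From K1 = [H⁺][HCO3-]/[CO2(aq)]:  pH = pK1 − log₁₀([CO2(aq)]/[HCO3-])
log₁₀(0.0145) = -1.839
pH = 5.92 − (-1.839) = 7.76

pH = 7.76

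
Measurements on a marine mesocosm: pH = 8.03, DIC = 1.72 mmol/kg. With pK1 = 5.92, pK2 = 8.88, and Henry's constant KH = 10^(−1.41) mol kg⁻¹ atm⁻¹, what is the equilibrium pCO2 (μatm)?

α₀ = 1 / (1 + K1/[H⁺] + K1K2/[H⁺]²) = 1 / (1 + 10^+2.11 + 10^+1.26)
   = 1 / (1 + 128.82 + 18.197) = 1/148.02 = 0.006756
[CO2*] = α₀ × DIC = 0.006756 × 1.72 = 0.01162 mmol/kg = 11.62 μmol/kg
pCO2 = [CO2*]/KH = 1.162×10^-5 / 3.890×10^-2 = 299 μatm

pCO2 = 299 μatm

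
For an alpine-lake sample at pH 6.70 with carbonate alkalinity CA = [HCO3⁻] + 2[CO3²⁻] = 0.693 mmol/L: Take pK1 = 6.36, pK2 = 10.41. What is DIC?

DIC = 1.01 mmol/L

CA = [HCO3⁻] + 2[CO3²⁻] = (α₁ + 2α₂)·DIC
At pH 6.70: [H⁺]/K1 = 10^-0.34 = 0.45709, K2/[H⁺] = 10^-3.71 = 0.00019498
α₁ = 1/(1 + 0.45709 + 0.00019498) = 1/1.4573 = 0.6862; α₂ = α₁·K2/[H⁺] = 0.0001338
α₁ + 2α₂ = 0.6865
DIC = CA / (α₁ + 2α₂) = 0.693 / 0.6865 = 1.01 mmol/L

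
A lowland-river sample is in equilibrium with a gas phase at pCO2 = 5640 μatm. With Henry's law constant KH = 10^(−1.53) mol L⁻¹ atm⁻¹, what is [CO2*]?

KH = 10^(−1.53) = 2.951×10^-2 mol L⁻¹ atm⁻¹
[CO2*] = KH · pCO2 = 2.951×10^-2 × 5640×10^-6 atm = 1.66×10^-4 mol/L

[CO2*] = 166 μmol/L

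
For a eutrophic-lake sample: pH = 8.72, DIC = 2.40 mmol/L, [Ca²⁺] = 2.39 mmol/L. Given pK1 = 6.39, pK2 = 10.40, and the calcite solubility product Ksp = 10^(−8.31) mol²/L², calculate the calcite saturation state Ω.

α₂ = 1 / (1 + [H⁺]/K2 + [H⁺]²/(K1K2)) = 1 / (1 + 10^+1.68 + 10^-0.65)
   = 1 / (1 + 47.863 + 0.22387) = 1/49.087 = 0.02037
[CO3²⁻] = α₂ × DIC = 0.02037 × 2.40 = 0.04889 mmol/L
Ksp = 10^(−8.31) = 4.898×10^-9
Ω = [Ca²⁺][CO3²⁻]/Ksp = (2.39×10^-3)(4.889×10^-5) / 4.898×10^-9 = 23.9

Ω = 23.9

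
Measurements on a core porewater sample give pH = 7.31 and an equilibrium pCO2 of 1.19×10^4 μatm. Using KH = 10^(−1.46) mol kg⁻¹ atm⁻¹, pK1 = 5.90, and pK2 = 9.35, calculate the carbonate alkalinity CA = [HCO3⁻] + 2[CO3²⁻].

CA = 10.8 mmol/kg

[CO2*] = KH · pCO2 = 10^(−1.46) × 1.19×10^4×10^-6 = 4.126×10^-4 mol/kg
α₀ = 1/(1 + K1/[H⁺] + K1K2/[H⁺]²) = 1/(1 + 10^+1.41 + 10^-0.63) = 0.03712
DIC = [CO2*]/α₀ = 4.126×10^-4 / 0.03712 = 11.12 mmol/kg
CA = (α₁ + 2α₂)·DIC = (0.9542 + 2×0.008702) × 11.12 = 10.8 mmol/kg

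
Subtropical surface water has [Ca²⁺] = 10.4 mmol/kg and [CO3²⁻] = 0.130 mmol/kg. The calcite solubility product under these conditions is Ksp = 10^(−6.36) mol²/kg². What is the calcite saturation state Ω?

Ksp = 10^(−6.36) = 4.365×10^-7
Ω = [Ca²⁺][CO3²⁻]/Ksp = (10.4×10^-3)(0.130×10^-3) / 4.365×10^-7 = 3.10

Ω = 3.10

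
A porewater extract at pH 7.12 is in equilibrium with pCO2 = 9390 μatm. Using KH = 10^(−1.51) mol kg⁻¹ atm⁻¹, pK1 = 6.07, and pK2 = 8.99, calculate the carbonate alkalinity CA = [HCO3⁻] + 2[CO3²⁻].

[CO2*] = KH · pCO2 = 10^(−1.51) × 9390×10^-6 = 2.902×10^-4 mol/kg
α₀ = 1/(1 + K1/[H⁺] + K1K2/[H⁺]²) = 1/(1 + 10^+1.05 + 10^-0.82) = 0.08083
DIC = [CO2*]/α₀ = 2.902×10^-4 / 0.08083 = 3.590 mmol/kg
CA = (α₁ + 2α₂)·DIC = (0.9069 + 2×0.01223) × 3.590 = 3.34 mmol/kg

CA = 3.34 mmol/kg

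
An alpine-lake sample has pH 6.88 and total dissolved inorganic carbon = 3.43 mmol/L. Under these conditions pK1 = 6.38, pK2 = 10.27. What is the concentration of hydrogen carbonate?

α₁ = 1 / (1 + [H⁺]/K1 + K2/[H⁺]) = 1 / (1 + 10^-0.50 + 10^-3.39)
   = 1 / (1 + 0.31623 + 0.00040738) = 1/1.3166 = 0.7595
[HCO3⁻] = α₁ × DIC = 0.7595 × 3.43 = 2.61 mmol/L

[HCO3⁻] = 2.61 mmol/L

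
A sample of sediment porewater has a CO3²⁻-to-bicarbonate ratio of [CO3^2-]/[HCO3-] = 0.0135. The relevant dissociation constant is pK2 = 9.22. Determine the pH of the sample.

From K2 = [H⁺][CO3^2-]/[HCO3-]:  pH = pK2 + log₁₀([CO3^2-]/[HCO3-])
log₁₀(0.0135) = -1.870
pH = 9.22 + (-1.870) = 7.35

pH = 7.35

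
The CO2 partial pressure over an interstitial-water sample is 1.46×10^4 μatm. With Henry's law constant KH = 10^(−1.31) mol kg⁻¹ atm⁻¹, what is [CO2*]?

[CO2*] = 715 μmol/kg

KH = 10^(−1.31) = 4.898×10^-2 mol kg⁻¹ atm⁻¹
[CO2*] = KH · pCO2 = 4.898×10^-2 × 1.46×10^4×10^-6 atm = 7.15×10^-4 mol/kg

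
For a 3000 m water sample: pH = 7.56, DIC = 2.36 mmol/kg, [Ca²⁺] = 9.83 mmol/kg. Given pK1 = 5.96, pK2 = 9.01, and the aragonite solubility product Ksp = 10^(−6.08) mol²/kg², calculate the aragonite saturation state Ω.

α₂ = 1 / (1 + [H⁺]/K2 + [H⁺]²/(K1K2)) = 1 / (1 + 10^+1.45 + 10^-0.15)
   = 1 / (1 + 28.184 + 0.70795) = 1/29.892 = 0.03345
[CO3²⁻] = α₂ × DIC = 0.03345 × 2.36 = 0.07895 mmol/kg
Ksp = 10^(−6.08) = 8.318×10^-7
Ω = [Ca²⁺][CO3²⁻]/Ksp = (9.83×10^-3)(7.895×10^-5) / 8.318×10^-7 = 0.933

Ω = 0.933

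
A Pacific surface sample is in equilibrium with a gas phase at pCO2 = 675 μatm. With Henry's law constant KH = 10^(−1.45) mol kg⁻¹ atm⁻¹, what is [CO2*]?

[CO2*] = 23.9 μmol/kg

KH = 10^(−1.45) = 3.548×10^-2 mol kg⁻¹ atm⁻¹
[CO2*] = KH · pCO2 = 3.548×10^-2 × 675×10^-6 atm = 2.39×10^-5 mol/kg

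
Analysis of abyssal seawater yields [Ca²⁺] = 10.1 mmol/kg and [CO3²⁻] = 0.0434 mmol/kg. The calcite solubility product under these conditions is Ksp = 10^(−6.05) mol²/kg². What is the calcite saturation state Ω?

Ksp = 10^(−6.05) = 8.913×10^-7
Ω = [Ca²⁺][CO3²⁻]/Ksp = (10.1×10^-3)(0.0434×10^-3) / 8.913×10^-7 = 0.492

Ω = 0.492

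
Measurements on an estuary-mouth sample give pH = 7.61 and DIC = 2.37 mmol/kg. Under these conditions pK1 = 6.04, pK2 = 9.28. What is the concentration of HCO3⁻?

α₁ = 1 / (1 + [H⁺]/K1 + K2/[H⁺]) = 1 / (1 + 10^-1.57 + 10^-1.67)
   = 1 / (1 + 0.026915 + 0.021380) = 1/1.0483 = 0.9539
[HCO3⁻] = α₁ × DIC = 0.9539 × 2.37 = 2.26 mmol/kg

[HCO3⁻] = 2.26 mmol/kg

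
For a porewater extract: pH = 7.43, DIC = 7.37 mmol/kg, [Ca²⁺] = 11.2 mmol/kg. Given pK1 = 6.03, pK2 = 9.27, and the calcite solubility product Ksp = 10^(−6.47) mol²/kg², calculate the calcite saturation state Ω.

Ω = 3.34

α₂ = 1 / (1 + [H⁺]/K2 + [H⁺]²/(K1K2)) = 1 / (1 + 10^+1.84 + 10^+0.44)
   = 1 / (1 + 69.183 + 2.7542) = 1/72.937 = 0.01371
[CO3²⁻] = α₂ × DIC = 0.01371 × 7.37 = 0.1010 mmol/kg
Ksp = 10^(−6.47) = 3.388×10^-7
Ω = [Ca²⁺][CO3²⁻]/Ksp = (11.2×10^-3)(1.010×10^-4) / 3.388×10^-7 = 3.34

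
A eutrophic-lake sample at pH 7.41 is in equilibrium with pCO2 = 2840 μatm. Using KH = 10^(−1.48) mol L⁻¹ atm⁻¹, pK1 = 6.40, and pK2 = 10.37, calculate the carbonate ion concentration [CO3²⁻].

[CO2*] = KH · pCO2 = 10^(−1.48) × 2840×10^-6 = 9.404×10^-5 mol/L
α₀ = 1/(1 + K1/[H⁺] + K1K2/[H⁺]²) = 1/(1 + 10^+1.01 + 10^-1.95) = 0.08894
DIC = [CO2*]/α₀ = 9.404×10^-5 / 0.08894 = 1.057 mmol/L
[CO3²⁻] = α₂·DIC; α₂ = 0.0009979, so [CO3²⁻] = 0.0009979 × 1.057 = 0.00106 mmol/L = 1.06 μmol/L

[CO3²⁻] = 1.06 μmol/L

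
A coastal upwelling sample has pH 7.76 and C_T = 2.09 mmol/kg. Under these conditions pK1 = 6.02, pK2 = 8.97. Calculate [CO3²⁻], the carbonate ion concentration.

[CO3²⁻] = 0.119 mmol/kg

α₂ = 1 / (1 + [H⁺]/K2 + [H⁺]²/(K1K2)) = 1 / (1 + 10^+1.21 + 10^-0.53)
   = 1 / (1 + 16.218 + 0.29512) = 1/17.513 = 0.05710
[CO3²⁻] = α₂ × DIC = 0.05710 × 2.09 = 0.119 mmol/kg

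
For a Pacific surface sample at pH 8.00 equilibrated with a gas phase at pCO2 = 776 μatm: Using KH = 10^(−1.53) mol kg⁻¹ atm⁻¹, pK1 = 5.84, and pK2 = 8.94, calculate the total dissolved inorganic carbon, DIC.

[CO2*] = KH · pCO2 = 10^(−1.53) × 776×10^-6 = 2.290×10^-5 mol/kg
α₀ = 1/(1 + K1/[H⁺] + K1K2/[H⁺]²) = 1/(1 + 10^+2.16 + 10^+1.22) = 0.006168
DIC = [CO2*]/α₀ = 2.290×10^-5 / 0.006168 = 3.71 mmol/kg

DIC = 3.71 mmol/kg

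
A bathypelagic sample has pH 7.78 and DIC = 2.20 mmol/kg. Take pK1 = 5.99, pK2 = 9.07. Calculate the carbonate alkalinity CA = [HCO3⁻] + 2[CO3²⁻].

CA = 2.27 mmol/kg

CA = [HCO3⁻] + 2[CO3²⁻] = (α₁ + 2α₂)·DIC
At pH 7.78: [H⁺]/K1 = 10^-1.79 = 0.016218, K2/[H⁺] = 10^-1.29 = 0.051286
α₁ = 1/(1 + 0.016218 + 0.051286) = 1/1.0675 = 0.9368; α₂ = α₁·K2/[H⁺] = 0.04804
α₁ + 2α₂ = 1.0329
CA = 1.0329 × 2.20 = 2.27 mmol/kg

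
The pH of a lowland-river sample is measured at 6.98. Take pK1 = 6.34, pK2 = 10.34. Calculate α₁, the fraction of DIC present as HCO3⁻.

α₁ = 0.813

α₁ = 1 / (1 + [H⁺]/K1 + K2/[H⁺]) = 1 / (1 + 10^-0.64 + 10^-3.36)
   = 1 / (1 + 0.22909 + 0.00043652) = 1/1.2295 = 0.8133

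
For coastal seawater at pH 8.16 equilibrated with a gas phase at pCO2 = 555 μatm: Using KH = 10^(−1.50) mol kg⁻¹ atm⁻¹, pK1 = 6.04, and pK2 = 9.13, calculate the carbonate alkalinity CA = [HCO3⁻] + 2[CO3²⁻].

[CO2*] = KH · pCO2 = 10^(−1.50) × 555×10^-6 = 1.755×10^-5 mol/kg
α₀ = 1/(1 + K1/[H⁺] + K1K2/[H⁺]²) = 1/(1 + 10^+2.12 + 10^+1.15) = 0.006805
DIC = [CO2*]/α₀ = 1.755×10^-5 / 0.006805 = 2.579 mmol/kg
CA = (α₁ + 2α₂)·DIC = (0.8971 + 2×0.09612) × 2.579 = 2.81 mmol/kg

CA = 2.81 mmol/kg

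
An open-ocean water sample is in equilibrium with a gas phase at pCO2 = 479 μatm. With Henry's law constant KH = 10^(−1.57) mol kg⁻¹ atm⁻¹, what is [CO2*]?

KH = 10^(−1.57) = 2.692×10^-2 mol kg⁻¹ atm⁻¹
[CO2*] = KH · pCO2 = 2.692×10^-2 × 479×10^-6 atm = 1.29×10^-5 mol/kg

[CO2*] = 12.9 μmol/kg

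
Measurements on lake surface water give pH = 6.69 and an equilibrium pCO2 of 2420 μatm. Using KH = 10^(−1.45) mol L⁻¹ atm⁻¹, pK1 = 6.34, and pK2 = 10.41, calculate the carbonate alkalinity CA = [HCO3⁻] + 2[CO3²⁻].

[CO2*] = KH · pCO2 = 10^(−1.45) × 2420×10^-6 = 8.586×10^-5 mol/L
α₀ = 1/(1 + K1/[H⁺] + K1K2/[H⁺]²) = 1/(1 + 10^+0.35 + 10^-3.37) = 0.3087
DIC = [CO2*]/α₀ = 8.586×10^-5 / 0.3087 = 0.2781 mmol/L
CA = (α₁ + 2α₂)·DIC = (0.6911 + 2×0.0001317) × 0.2781 = 0.192 mmol/L

CA = 0.192 mmol/L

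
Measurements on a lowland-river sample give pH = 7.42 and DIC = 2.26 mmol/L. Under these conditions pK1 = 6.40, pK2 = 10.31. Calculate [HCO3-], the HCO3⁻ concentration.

α₁ = 1 / (1 + [H⁺]/K1 + K2/[H⁺]) = 1 / (1 + 10^-1.02 + 10^-2.89)
   = 1 / (1 + 0.095499 + 0.0012882) = 1/1.0968 = 0.9118
[HCO3⁻] = α₁ × DIC = 0.9118 × 2.26 = 2.06 mmol/L

[HCO3⁻] = 2.06 mmol/L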